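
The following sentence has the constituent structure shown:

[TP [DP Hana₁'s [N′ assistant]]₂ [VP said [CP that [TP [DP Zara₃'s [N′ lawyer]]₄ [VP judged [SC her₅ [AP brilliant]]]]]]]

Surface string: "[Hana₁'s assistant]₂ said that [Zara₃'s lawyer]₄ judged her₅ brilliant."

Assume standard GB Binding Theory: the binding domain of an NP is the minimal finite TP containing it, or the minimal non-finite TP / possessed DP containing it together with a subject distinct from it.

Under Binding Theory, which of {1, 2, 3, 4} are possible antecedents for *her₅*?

{1, 2, 3}

*her* is a pronoun, so Principle B applies: it must be free in its binding domain.
Binding domain of *her₅*: the embedded TP, whose subject is [Zara₃'s lawyer]₄.
*Hana₁* and the pronoun do not c-command one another → neither Principle B nor Principle C is at stake; coindexation permitted.
*[Hana₁'s assistant]₂* c-commands the pronoun but from outside its binding domain, and is not c-commanded by it → coindexation permitted.
*Zara₃* and the pronoun do not c-command one another → neither Principle B nor Principle C is at stake; coindexation permitted.
*[Zara₃'s lawyer]₄* c-commands the pronoun within its binding domain → coindexation would violate Principle B.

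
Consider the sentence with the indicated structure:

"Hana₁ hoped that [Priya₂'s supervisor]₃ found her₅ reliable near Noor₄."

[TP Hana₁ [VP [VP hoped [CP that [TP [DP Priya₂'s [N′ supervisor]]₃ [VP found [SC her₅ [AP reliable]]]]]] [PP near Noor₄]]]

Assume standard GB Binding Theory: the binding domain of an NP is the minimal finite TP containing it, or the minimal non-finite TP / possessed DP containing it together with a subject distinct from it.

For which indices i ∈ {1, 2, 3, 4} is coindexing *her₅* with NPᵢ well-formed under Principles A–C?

{1, 2, 4}

*her* is a pronoun, so Principle B applies: it must be free in its binding domain.
Binding domain of *her₅*: the embedded TP, whose subject is [Priya₂'s supervisor]₃.
*Hana₁* c-commands the pronoun but from outside its binding domain, and is not c-commanded by it → coindexation permitted.
*Priya₂* and the pronoun do not c-command one another → neither Principle B nor Principle C is at stake; coindexation permitted.
*[Priya₂'s supervisor]₃* c-commands the pronoun within its binding domain → coindexation would violate Principle B.
*Noor₄* and the pronoun do not c-command one another → neither Principle B nor Principle C is at stake; coindexation permitted.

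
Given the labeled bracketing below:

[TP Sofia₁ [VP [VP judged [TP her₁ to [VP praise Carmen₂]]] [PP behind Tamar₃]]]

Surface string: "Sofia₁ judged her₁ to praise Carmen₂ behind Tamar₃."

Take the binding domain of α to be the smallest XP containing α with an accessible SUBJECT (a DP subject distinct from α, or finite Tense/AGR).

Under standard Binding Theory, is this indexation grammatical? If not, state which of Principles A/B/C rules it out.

The two coindexed NPs are *Sofia₁* and *her₁*.
*her₁* is a pronoun. Its binding domain is the matrix TP, whose subject is Sofia₁.
*Sofia₁* c-commands it within that domain and carries the same index.
The pronoun is locally bound → Principle B violation.

Principle B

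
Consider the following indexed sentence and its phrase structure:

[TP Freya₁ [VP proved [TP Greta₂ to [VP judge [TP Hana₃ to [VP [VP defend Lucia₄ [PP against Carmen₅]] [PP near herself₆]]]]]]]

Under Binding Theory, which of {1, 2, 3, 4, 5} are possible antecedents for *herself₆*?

*herself* is an anaphor, so Principle A applies: it must be bound in its binding domain.
Binding domain of *herself₆*: the embedded TP, whose subject is Hana₃.
*Freya₁* c-commands the anaphor but is outside its binding domain → cannot satisfy Principle A.
*Greta₂* c-commands the anaphor but is outside its binding domain → cannot satisfy Principle A.
*Hana₃* c-commands the anaphor within its binding domain → licit binder.
*Lucia₄* does not c-command the anaphor → cannot bind it.
*Carmen₅* does not c-command the anaphor → cannot bind it.

{3}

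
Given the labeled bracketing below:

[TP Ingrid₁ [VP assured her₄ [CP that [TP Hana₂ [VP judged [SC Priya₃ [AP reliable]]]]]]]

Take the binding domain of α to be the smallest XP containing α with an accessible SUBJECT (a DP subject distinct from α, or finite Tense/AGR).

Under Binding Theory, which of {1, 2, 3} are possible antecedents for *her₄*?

*her* is a pronoun, so Principle B applies: it must be free in its binding domain.
Binding domain of *her₄*: the matrix TP, whose subject is Ingrid₁.
*Ingrid₁* c-commands the pronoun within its binding domain → coindexation would violate Principle B.
*Hana₂*: the pronoun c-commands this R-expression → coindexation would violate Principle C on *Hana₂*.
*Priya₃*: the pronoun c-commands this R-expression → coindexation would violate Principle C on *Priya₃*.

none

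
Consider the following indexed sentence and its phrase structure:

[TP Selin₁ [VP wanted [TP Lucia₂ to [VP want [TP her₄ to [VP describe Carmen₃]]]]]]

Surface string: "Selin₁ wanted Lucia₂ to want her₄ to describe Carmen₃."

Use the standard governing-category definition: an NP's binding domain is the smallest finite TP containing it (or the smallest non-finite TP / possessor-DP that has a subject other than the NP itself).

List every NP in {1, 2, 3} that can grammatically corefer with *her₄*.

{1}

*her* is a pronoun, so Principle B applies: it must be free in its binding domain.
Binding domain of *her₄*: the embedded TP, whose subject is Lucia₂.
*Selin₁* c-commands the pronoun but from outside its binding domain, and is not c-commanded by it → coindexation permitted.
*Lucia₂* c-commands the pronoun within its binding domain → coindexation would violate Principle B.
*Carmen₃*: the pronoun c-commands this R-expression → coindexation would violate Principle C on *Carmen₃*.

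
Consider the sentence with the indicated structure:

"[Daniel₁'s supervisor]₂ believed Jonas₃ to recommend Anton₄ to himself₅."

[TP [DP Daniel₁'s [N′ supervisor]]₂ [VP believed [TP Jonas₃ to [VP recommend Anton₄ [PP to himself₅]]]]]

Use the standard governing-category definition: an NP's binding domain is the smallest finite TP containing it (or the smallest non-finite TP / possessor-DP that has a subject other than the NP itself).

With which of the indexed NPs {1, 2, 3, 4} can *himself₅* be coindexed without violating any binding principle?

*himself* is an anaphor, so Principle A applies: it must be bound in its binding domain.
Binding domain of *himself₅*: the embedded TP, whose subject is Jonas₃.
*Daniel₁* does not c-command the anaphor → cannot bind it.
*[Daniel₁'s supervisor]₂* c-commands the anaphor but is outside its binding domain → cannot satisfy Principle A.
*Jonas₃* c-commands the anaphor within its binding domain → licit binder.
*Anton₄* c-commands the anaphor within its binding domain → licit binder.

{3, 4}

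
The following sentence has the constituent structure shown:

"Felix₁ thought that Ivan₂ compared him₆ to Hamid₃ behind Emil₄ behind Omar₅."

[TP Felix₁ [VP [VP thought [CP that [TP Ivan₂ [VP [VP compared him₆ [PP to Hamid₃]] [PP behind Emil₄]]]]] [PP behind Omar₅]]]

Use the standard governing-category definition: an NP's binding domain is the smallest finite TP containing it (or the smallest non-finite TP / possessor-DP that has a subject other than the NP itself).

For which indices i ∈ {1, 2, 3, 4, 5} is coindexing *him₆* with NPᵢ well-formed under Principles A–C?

{1, 4, 5}

*him* is a pronoun, so Principle B applies: it must be free in its binding domain.
Binding domain of *him₆*: the embedded TP, whose subject is Ivan₂.
*Felix₁* c-commands the pronoun but from outside its binding domain, and is not c-commanded by it → coindexation permitted.
*Ivan₂* c-commands the pronoun within its binding domain → coindexation would violate Principle B.
*Hamid₃*: the pronoun c-commands this R-expression → coindexation would violate Principle C on *Hamid₃*.
*Emil₄* and the pronoun do not c-command one another → neither Principle B nor Principle C is at stake; coindexation permitted.
*Omar₅* and the pronoun do not c-command one another → neither Principle B nor Principle C is at stake; coindexation permitted.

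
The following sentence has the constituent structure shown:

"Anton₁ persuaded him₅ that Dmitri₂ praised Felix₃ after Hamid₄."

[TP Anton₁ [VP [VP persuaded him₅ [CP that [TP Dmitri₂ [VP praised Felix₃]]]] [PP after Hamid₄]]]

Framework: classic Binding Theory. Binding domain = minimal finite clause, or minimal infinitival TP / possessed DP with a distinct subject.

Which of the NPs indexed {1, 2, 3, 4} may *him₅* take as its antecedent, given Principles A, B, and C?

{4}

*him* is a pronoun, so Principle B applies: it must be free in its binding domain.
Binding domain of *him₅*: the matrix TP, whose subject is Anton₁.
*Anton₁* c-commands the pronoun within its binding domain → coindexation would violate Principle B.
*Dmitri₂*: the pronoun c-commands this R-expression → coindexation would violate Principle C on *Dmitri₂*.
*Felix₃*: the pronoun c-commands this R-expression → coindexation would violate Principle C on *Felix₃*.
*Hamid₄* and the pronoun do not c-command one another → neither Principle B nor Principle C is at stake; coindexation permitted.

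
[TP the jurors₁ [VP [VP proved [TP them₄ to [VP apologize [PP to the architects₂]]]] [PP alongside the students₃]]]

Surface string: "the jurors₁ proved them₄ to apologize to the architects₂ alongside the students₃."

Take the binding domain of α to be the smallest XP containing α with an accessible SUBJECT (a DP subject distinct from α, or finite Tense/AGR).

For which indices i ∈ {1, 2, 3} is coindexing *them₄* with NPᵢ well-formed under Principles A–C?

{3}

*them* is a pronoun, so Principle B applies: it must be free in its binding domain.
Binding domain of *them₄*: the matrix TP, whose subject is the jurors₁.
*the jurors₁* c-commands the pronoun within its binding domain → coindexation would violate Principle B.
*the architects₂*: the pronoun c-commands this R-expression → coindexation would violate Principle C on *the architects₂*.
*the students₃* and the pronoun do not c-command one another → neither Principle B nor Principle C is at stake; coindexation permitted.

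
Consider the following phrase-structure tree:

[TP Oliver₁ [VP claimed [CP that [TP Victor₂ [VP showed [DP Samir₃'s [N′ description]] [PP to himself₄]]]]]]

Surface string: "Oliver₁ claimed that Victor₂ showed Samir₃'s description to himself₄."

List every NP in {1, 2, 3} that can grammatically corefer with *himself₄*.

*himself* is an anaphor, so Principle A applies: it must be bound in its binding domain.
Binding domain of *himself₄*: the embedded TP, whose subject is Victor₂.
*Oliver₁* c-commands the anaphor but is outside its binding domain → cannot satisfy Principle A.
*Victor₂* c-commands the anaphor within its binding domain → licit binder.
*Samir₃* does not c-command the anaphor → cannot bind it.

{2}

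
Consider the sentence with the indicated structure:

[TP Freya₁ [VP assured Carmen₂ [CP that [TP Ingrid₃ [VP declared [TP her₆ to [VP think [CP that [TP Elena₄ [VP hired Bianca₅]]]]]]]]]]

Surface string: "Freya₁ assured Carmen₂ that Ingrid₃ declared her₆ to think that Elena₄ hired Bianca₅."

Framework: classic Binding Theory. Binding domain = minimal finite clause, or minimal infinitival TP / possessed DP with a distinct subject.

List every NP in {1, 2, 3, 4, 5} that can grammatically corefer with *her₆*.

*her* is a pronoun, so Principle B applies: it must be free in its binding domain.
Binding domain of *her₆*: the embedded TP, whose subject is Ingrid₃.
*Freya₁* c-commands the pronoun but from outside its binding domain, and is not c-commanded by it → coindexation permitted.
*Carmen₂* c-commands the pronoun but from outside its binding domain, and is not c-commanded by it → coindexation permitted.
*Ingrid₃* c-commands the pronoun within its binding domain → coindexation would violate Principle B.
*Elena₄*: the pronoun c-commands this R-expression → coindexation would violate Principle C on *Elena₄*.
*Bianca₅*: the pronoun c-commands this R-expression → coindexation would violate Principle C on *Bianca₅*.

{1, 2}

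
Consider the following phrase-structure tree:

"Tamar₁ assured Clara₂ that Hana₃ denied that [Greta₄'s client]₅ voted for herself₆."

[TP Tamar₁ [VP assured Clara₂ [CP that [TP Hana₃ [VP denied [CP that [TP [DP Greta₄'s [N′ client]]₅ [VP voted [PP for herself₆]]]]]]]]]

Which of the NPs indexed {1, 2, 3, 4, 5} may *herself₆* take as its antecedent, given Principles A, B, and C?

*herself* is an anaphor, so Principle A applies: it must be bound in its binding domain.
Binding domain of *herself₆*: the embedded TP, whose subject is [Greta₄'s client]₅.
*Tamar₁* c-commands the anaphor but is outside its binding domain → cannot satisfy Principle A.
*Clara₂* c-commands the anaphor but is outside its binding domain → cannot satisfy Principle A.
*Hana₃* c-commands the anaphor but is outside its binding domain → cannot satisfy Principle A.
*Greta₄* does not c-command the anaphor → cannot bind it.
*[Greta₄'s client]₅* c-commands the anaphor within its binding domain → licit binder.

{5}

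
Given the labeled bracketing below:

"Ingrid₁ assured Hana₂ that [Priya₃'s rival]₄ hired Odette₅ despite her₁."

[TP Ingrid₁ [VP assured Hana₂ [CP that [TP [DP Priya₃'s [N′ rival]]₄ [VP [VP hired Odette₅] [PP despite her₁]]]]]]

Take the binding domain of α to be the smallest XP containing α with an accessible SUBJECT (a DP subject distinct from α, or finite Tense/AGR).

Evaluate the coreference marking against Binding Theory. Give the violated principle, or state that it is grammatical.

The two coindexed NPs are *Ingrid₁* and *her₁*.
*her₁* is a pronoun; its binding domain is the embedded TP, whose subject is [Priya₃'s rival]₄. Within that domain it is c-commanded only by *[Priya₃'s rival]₄*, which carries a different index — the pronoun is free locally, so Principle B holds.
*Ingrid₁* is an R-expression; *her₁* does not c-command it, and no other NP shares its index, so Principle C is satisfied.
All principles are respected.

grammatical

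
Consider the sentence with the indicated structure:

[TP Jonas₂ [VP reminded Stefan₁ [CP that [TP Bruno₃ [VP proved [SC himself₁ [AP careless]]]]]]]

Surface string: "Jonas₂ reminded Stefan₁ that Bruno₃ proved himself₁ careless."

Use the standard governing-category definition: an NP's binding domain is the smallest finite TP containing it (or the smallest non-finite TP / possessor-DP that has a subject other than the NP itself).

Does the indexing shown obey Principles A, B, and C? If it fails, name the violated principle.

The two coindexed NPs are *Stefan₁* and *himself₁*.
*himself₁* is an anaphor. Principle A requires it to be bound within its binding domain — the embedded TP, whose subject is Bruno₃.
Within that domain it is c-commanded by *Bruno₃*, which does not share its index.
*Stefan₁* does c-command the anaphor, but from outside its binding domain.
The anaphor is unbound in its domain → Principle A violation.

Principle A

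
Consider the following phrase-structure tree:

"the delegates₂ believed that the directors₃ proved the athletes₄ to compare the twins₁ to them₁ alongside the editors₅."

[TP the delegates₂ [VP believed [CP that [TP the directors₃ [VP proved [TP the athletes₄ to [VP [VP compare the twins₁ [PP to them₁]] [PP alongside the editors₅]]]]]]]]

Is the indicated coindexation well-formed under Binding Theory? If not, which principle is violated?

Principle B

The two coindexed NPs are *the twins₁* and *them₁*.
*them₁* is a pronoun. Its binding domain is the embedded TP, whose subject is the athletes₄.
*the twins₁* c-commands it within that domain and carries the same index.
The pronoun is locally bound → Principle B violation.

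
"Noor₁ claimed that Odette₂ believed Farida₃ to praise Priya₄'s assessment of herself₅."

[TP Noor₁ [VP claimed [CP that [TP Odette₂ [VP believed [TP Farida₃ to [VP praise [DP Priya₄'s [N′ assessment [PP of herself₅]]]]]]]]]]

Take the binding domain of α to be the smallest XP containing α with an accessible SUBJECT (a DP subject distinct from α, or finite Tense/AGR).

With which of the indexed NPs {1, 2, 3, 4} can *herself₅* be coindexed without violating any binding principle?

*herself* is an anaphor, so Principle A applies: it must be bound in its binding domain.
Binding domain of *herself₅*: the possessed DP, whose subject is Priya₄.
*Noor₁* c-commands the anaphor but is outside its binding domain → cannot satisfy Principle A.
*Odette₂* c-commands the anaphor but is outside its binding domain → cannot satisfy Principle A.
*Farida₃* c-commands the anaphor but is outside its binding domain → cannot satisfy Principle A.
*Priya₄* c-commands the anaphor within its binding domain → licit binder.

{4}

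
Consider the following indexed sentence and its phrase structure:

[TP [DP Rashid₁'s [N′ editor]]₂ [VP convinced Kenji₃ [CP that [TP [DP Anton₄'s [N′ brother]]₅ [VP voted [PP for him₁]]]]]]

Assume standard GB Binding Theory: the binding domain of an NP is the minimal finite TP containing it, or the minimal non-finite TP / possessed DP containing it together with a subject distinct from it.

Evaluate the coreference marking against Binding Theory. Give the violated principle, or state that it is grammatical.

grammatical

The two coindexed NPs are *Rashid₁* and *him₁*.
*him₁* is a pronoun; its binding domain is the embedded TP, whose subject is [Anton₄'s brother]₅. Within that domain it is c-commanded only by *[Anton₄'s brother]₅*, which carries a different index — the pronoun is free locally, so Principle B holds.
*Rashid₁* is an R-expression; *him₁* does not c-command it, and no other NP shares its index, so Principle C is satisfied.
All principles are respected.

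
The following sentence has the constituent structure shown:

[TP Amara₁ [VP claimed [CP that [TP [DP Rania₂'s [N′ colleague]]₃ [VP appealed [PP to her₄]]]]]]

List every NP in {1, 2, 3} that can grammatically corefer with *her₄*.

{1, 2}

*her* is a pronoun, so Principle B applies: it must be free in its binding domain.
Binding domain of *her₄*: the embedded TP, whose subject is [Rania₂'s colleague]₃.
*Amara₁* c-commands the pronoun but from outside its binding domain, and is not c-commanded by it → coindexation permitted.
*Rania₂* and the pronoun do not c-command one another → neither Principle B nor Principle C is at stake; coindexation permitted.
*[Rania₂'s colleague]₃* c-commands the pronoun within its binding domain → coindexation would violate Principle B.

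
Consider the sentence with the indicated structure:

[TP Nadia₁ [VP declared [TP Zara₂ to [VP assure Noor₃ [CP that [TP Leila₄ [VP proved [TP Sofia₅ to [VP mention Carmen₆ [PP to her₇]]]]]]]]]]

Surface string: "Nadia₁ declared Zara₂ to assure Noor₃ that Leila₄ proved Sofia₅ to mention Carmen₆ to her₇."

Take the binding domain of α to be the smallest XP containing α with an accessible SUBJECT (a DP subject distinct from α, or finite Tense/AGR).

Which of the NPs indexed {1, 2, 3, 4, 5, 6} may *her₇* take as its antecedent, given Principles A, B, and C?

{1, 2, 3, 4}

*her* is a pronoun, so Principle B applies: it must be free in its binding domain.
Binding domain of *her₇*: the embedded TP, whose subject is Sofia₅.
*Nadia₁* c-commands the pronoun but from outside its binding domain, and is not c-commanded by it → coindexation permitted.
*Zara₂* c-commands the pronoun but from outside its binding domain, and is not c-commanded by it → coindexation permitted.
*Noor₃* c-commands the pronoun but from outside its binding domain, and is not c-commanded by it → coindexation permitted.
*Leila₄* c-commands the pronoun but from outside its binding domain, and is not c-commanded by it → coindexation permitted.
*Sofia₅* c-commands the pronoun within its binding domain → coindexation would violate Principle B.
*Carmen₆* c-commands the pronoun within its binding domain → coindexation would violate Principle B.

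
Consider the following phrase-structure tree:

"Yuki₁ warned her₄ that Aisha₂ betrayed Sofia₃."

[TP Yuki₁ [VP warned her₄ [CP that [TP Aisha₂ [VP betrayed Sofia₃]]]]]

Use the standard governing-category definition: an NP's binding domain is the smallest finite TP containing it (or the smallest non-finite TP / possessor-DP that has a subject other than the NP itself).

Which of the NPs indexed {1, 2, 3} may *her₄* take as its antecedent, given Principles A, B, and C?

*her* is a pronoun, so Principle B applies: it must be free in its binding domain.
Binding domain of *her₄*: the matrix TP, whose subject is Yuki₁.
*Yuki₁* c-commands the pronoun within its binding domain → coindexation would violate Principle B.
*Aisha₂*: the pronoun c-commands this R-expression → coindexation would violate Principle C on *Aisha₂*.
*Sofia₃*: the pronoun c-commands this R-expression → coindexation would violate Principle C on *Sofia₃*.

none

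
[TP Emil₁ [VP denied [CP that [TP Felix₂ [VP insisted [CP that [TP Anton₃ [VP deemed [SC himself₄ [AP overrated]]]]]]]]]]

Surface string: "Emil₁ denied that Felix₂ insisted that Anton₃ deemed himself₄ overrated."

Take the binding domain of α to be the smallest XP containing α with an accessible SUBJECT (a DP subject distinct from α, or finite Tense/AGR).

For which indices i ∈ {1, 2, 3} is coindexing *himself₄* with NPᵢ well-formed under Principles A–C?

*himself* is an anaphor, so Principle A applies: it must be bound in its binding domain.
Binding domain of *himself₄*: the embedded TP, whose subject is Anton₃.
*Emil₁* c-commands the anaphor but is outside its binding domain → cannot satisfy Principle A.
*Felix₂* c-commands the anaphor but is outside its binding domain → cannot satisfy Principle A.
*Anton₃* c-commands the anaphor within its binding domain → licit binder.

{3}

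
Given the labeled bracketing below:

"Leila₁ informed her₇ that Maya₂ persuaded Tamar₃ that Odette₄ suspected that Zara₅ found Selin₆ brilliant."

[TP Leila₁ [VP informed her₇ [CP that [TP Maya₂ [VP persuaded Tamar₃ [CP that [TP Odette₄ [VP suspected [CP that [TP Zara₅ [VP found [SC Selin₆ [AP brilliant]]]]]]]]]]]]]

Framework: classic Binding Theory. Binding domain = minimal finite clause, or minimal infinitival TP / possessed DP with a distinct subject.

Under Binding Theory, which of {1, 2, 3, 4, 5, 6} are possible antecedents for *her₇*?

*her* is a pronoun, so Principle B applies: it must be free in its binding domain.
Binding domain of *her₇*: the matrix TP, whose subject is Leila₁.
*Leila₁* c-commands the pronoun within its binding domain → coindexation would violate Principle B.
*Maya₂*: the pronoun c-commands this R-expression → coindexation would violate Principle C on *Maya₂*.
*Tamar₃*: the pronoun c-commands this R-expression → coindexation would violate Principle C on *Tamar₃*.
*Odette₄*: the pronoun c-commands this R-expression → coindexation would violate Principle C on *Odette₄*.
*Zara₅*: the pronoun c-commands this R-expression → coindexation would violate Principle C on *Zara₅*.
*Selin₆*: the pronoun c-commands this R-expression → coindexation would violate Principle C on *Selin₆*.

none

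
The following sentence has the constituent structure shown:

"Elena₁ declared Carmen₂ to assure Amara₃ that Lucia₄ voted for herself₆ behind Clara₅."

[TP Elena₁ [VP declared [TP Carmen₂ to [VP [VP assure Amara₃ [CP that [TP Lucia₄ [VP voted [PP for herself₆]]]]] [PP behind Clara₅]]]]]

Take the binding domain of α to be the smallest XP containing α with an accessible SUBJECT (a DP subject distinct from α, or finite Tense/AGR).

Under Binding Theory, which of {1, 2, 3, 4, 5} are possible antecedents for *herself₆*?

*herself* is an anaphor, so Principle A applies: it must be bound in its binding domain.
Binding domain of *herself₆*: the embedded TP, whose subject is Lucia₄.
*Elena₁* c-commands the anaphor but is outside its binding domain → cannot satisfy Principle A.
*Carmen₂* c-commands the anaphor but is outside its binding domain → cannot satisfy Principle A.
*Amara₃* c-commands the anaphor but is outside its binding domain → cannot satisfy Principle A.
*Lucia₄* c-commands the anaphor within its binding domain → licit binder.
*Clara₅* does not c-command the anaphor → cannot bind it.

{4}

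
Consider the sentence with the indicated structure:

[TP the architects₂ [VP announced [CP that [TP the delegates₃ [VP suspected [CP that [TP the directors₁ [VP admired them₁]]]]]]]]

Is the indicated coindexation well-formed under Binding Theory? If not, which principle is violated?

The two coindexed NPs are *the directors₁* and *them₁*.
*them₁* is a pronoun. Its binding domain is the embedded TP, whose subject is the directors₁.
*the directors₁* c-commands it within that domain and carries the same index.
The pronoun is locally bound → Principle B violation.

Principle B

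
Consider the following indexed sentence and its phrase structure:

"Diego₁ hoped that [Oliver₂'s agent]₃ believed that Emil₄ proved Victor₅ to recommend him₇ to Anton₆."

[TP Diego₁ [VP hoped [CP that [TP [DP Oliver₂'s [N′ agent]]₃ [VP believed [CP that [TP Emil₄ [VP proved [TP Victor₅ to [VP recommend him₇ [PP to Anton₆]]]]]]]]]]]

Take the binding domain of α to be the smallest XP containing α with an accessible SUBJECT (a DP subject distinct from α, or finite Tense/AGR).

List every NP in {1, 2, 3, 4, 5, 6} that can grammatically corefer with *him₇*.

*him* is a pronoun, so Principle B applies: it must be free in its binding domain.
Binding domain of *him₇*: the embedded TP, whose subject is Victor₅.
*Diego₁* c-commands the pronoun but from outside its binding domain, and is not c-commanded by it → coindexation permitted.
*Oliver₂* and the pronoun do not c-command one another → neither Principle B nor Principle C is at stake; coindexation permitted.
*[Oliver₂'s agent]₃* c-commands the pronoun but from outside its binding domain, and is not c-commanded by it → coindexation permitted.
*Emil₄* c-commands the pronoun but from outside its binding domain, and is not c-commanded by it → coindexation permitted.
*Victor₅* c-commands the pronoun within its binding domain → coindexation would violate Principle B.
*Anton₆*: the pronoun c-commands this R-expression → coindexation would violate Principle C on *Anton₆*.

{1, 2, 3, 4}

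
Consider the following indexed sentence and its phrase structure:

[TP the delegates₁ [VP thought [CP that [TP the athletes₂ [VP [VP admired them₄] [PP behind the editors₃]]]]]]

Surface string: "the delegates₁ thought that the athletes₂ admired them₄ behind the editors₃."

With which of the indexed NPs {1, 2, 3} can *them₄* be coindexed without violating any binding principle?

*them* is a pronoun, so Principle B applies: it must be free in its binding domain.
Binding domain of *them₄*: the embedded TP, whose subject is the athletes₂.
*the delegates₁* c-commands the pronoun but from outside its binding domain, and is not c-commanded by it → coindexation permitted.
*the athletes₂* c-commands the pronoun within its binding domain → coindexation would violate Principle B.
*the editors₃* and the pronoun do not c-command one another → neither Principle B nor Principle C is at stake; coindexation permitted.

{1, 3}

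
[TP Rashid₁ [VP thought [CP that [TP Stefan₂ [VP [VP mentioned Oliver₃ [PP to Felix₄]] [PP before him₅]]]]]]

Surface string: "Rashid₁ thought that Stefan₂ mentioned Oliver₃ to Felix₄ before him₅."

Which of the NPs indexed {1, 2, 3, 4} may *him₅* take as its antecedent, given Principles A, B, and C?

{1, 3, 4}

*him* is a pronoun, so Principle B applies: it must be free in its binding domain.
Binding domain of *him₅*: the embedded TP, whose subject is Stefan₂.
*Rashid₁* c-commands the pronoun but from outside its binding domain, and is not c-commanded by it → coindexation permitted.
*Stefan₂* c-commands the pronoun within its binding domain → coindexation would violate Principle B.
*Oliver₃* and the pronoun do not c-command one another → neither Principle B nor Principle C is at stake; coindexation permitted.
*Felix₄* and the pronoun do not c-command one another → neither Principle B nor Principle C is at stake; coindexation permitted.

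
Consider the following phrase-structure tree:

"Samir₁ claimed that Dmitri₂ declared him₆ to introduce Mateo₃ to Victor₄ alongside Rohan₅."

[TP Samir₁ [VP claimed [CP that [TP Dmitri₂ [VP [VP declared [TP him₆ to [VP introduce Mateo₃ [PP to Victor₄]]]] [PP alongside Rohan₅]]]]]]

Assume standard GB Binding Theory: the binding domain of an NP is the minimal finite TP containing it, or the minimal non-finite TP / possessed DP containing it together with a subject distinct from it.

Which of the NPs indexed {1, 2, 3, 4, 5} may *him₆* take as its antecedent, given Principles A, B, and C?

{1, 5}

*him* is a pronoun, so Principle B applies: it must be free in its binding domain.
Binding domain of *him₆*: the embedded TP, whose subject is Dmitri₂.
*Samir₁* c-commands the pronoun but from outside its binding domain, and is not c-commanded by it → coindexation permitted.
*Dmitri₂* c-commands the pronoun within its binding domain → coindexation would violate Principle B.
*Mateo₃*: the pronoun c-commands this R-expression → coindexation would violate Principle C on *Mateo₃*.
*Victor₄*: the pronoun c-commands this R-expression → coindexation would violate Principle C on *Victor₄*.
*Rohan₅* and the pronoun do not c-command one another → neither Principle B nor Principle C is at stake; coindexation permitted.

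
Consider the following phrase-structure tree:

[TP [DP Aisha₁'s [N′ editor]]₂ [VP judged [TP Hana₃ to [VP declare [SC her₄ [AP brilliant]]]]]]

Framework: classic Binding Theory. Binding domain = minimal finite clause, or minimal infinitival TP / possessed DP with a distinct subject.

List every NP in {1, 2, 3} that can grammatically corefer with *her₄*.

*her* is a pronoun, so Principle B applies: it must be free in its binding domain.
Binding domain of *her₄*: the embedded TP, whose subject is Hana₃.
*Aisha₁* and the pronoun do not c-command one another → neither Principle B nor Principle C is at stake; coindexation permitted.
*[Aisha₁'s editor]₂* c-commands the pronoun but from outside its binding domain, and is not c-commanded by it → coindexation permitted.
*Hana₃* c-commands the pronoun within its binding domain → coindexation would violate Principle B.

{1, 2}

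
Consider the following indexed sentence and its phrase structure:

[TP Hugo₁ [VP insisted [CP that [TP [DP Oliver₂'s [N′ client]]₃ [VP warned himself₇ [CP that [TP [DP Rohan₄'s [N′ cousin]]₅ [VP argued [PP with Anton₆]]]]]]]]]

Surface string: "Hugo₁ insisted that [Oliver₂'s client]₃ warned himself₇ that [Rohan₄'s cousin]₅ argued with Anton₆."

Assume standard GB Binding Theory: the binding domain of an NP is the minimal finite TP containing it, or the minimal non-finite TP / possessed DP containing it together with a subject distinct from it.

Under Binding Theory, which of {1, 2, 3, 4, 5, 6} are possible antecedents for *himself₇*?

*himself* is an anaphor, so Principle A applies: it must be bound in its binding domain.
Binding domain of *himself₇*: the embedded TP, whose subject is [Oliver₂'s client]₃.
*Hugo₁* c-commands the anaphor but is outside its binding domain → cannot satisfy Principle A.
*Oliver₂* does not c-command the anaphor → cannot bind it.
*[Oliver₂'s client]₃* c-commands the anaphor within its binding domain → licit binder.
*Rohan₄* does not c-command the anaphor → cannot bind it.
*[Rohan₄'s cousin]₅* does not c-command the anaphor → cannot bind it.
*Anton₆* does not c-command the anaphor → cannot bind it.

{3}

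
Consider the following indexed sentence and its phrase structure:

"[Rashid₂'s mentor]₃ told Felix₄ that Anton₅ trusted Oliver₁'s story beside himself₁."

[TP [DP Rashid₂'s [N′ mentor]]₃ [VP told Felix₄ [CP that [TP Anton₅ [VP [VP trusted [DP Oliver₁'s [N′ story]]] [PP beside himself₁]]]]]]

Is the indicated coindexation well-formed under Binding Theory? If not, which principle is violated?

Principle A

The two coindexed NPs are *Oliver₁* and *himself₁*.
*himself₁* is an anaphor. Principle A requires it to be bound within its binding domain — the embedded TP, whose subject is Anton₅.
Within that domain it is c-commanded by *Anton₅*, which does not share its index.
*Oliver₁* does not c-command the anaphor at all.
The anaphor is unbound in its domain → Principle A violation.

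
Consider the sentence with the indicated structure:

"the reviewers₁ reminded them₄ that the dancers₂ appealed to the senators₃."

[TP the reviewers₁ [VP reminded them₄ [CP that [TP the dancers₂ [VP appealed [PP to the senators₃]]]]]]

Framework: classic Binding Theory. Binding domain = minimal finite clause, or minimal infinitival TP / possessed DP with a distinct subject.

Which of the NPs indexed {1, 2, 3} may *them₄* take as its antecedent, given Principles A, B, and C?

none

*them* is a pronoun, so Principle B applies: it must be free in its binding domain.
Binding domain of *them₄*: the matrix TP, whose subject is the reviewers₁.
*the reviewers₁* c-commands the pronoun within its binding domain → coindexation would violate Principle B.
*the dancers₂*: the pronoun c-commands this R-expression → coindexation would violate Principle C on *the dancers₂*.
*the senators₃*: the pronoun c-commands this R-expression → coindexation would violate Principle C on *the senators₃*.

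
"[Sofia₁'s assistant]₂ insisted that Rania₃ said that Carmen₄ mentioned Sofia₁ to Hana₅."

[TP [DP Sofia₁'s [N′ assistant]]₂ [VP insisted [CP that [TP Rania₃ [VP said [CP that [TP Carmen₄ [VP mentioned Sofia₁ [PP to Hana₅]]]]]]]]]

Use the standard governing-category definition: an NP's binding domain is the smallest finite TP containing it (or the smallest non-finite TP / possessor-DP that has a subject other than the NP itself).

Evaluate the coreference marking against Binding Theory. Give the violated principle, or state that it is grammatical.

The two coindexed NPs are *Sofia₁* and *Sofia₁*.
*Sofia₁* is an R-expression; no coindexed NP c-commands it, so Principle C holds.
*Sofia₁* is an R-expression; *Sofia₁* does not c-command it, and no other NP shares its index, so Principle C is satisfied.
All principles are respected.

grammatical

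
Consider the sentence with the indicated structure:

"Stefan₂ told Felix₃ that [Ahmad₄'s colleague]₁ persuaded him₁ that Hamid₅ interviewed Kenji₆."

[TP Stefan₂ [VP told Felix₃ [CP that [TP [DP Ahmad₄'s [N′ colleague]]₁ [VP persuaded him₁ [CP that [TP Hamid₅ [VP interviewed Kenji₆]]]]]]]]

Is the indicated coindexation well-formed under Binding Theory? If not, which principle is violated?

The two coindexed NPs are *[Ahmad₄'s colleague]₁* and *him₁*.
*him₁* is a pronoun. Its binding domain is the embedded TP, whose subject is [Ahmad₄'s colleague]₁.
*[Ahmad₄'s colleague]₁* c-commands it within that domain and carries the same index.
The pronoun is locally bound → Principle B violation.

Principle B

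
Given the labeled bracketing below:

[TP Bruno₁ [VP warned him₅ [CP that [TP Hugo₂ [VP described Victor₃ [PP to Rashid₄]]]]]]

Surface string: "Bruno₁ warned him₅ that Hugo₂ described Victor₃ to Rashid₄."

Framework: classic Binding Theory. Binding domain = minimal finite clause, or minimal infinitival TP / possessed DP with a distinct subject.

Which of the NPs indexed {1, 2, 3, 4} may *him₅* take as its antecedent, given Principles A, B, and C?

none

*him* is a pronoun, so Principle B applies: it must be free in its binding domain.
Binding domain of *him₅*: the matrix TP, whose subject is Bruno₁.
*Bruno₁* c-commands the pronoun within its binding domain → coindexation would violate Principle B.
*Hugo₂*: the pronoun c-commands this R-expression → coindexation would violate Principle C on *Hugo₂*.
*Victor₃*: the pronoun c-commands this R-expression → coindexation would violate Principle C on *Victor₃*.
*Rashid₄*: the pronoun c-commands this R-expression → coindexation would violate Principle C on *Rashid₄*.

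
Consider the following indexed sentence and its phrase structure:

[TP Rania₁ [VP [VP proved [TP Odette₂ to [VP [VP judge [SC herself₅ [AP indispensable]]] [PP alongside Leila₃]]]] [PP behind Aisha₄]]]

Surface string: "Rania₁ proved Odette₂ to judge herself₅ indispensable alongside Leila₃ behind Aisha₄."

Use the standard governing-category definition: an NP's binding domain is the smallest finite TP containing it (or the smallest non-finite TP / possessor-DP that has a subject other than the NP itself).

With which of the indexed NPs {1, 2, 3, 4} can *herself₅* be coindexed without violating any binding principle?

*herself* is an anaphor, so Principle A applies: it must be bound in its binding domain.
Binding domain of *herself₅*: the embedded TP, whose subject is Odette₂.
*Rania₁* c-commands the anaphor but is outside its binding domain → cannot satisfy Principle A.
*Odette₂* c-commands the anaphor within its binding domain → licit binder.
*Leila₃* does not c-command the anaphor → cannot bind it.
*Aisha₄* does not c-command the anaphor → cannot bind it.

{2}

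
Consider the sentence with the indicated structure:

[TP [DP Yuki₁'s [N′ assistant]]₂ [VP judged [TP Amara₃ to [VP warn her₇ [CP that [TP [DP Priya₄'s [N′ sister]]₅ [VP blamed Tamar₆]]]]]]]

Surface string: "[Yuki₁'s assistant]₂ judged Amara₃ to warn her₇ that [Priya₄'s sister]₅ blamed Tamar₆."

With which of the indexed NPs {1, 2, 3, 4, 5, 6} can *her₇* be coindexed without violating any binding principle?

{1, 2}

*her* is a pronoun, so Principle B applies: it must be free in its binding domain.
Binding domain of *her₇*: the embedded TP, whose subject is Amara₃.
*Yuki₁* and the pronoun do not c-command one another → neither Principle B nor Principle C is at stake; coindexation permitted.
*[Yuki₁'s assistant]₂* c-commands the pronoun but from outside its binding domain, and is not c-commanded by it → coindexation permitted.
*Amara₃* c-commands the pronoun within its binding domain → coindexation would violate Principle B.
*Priya₄*: the pronoun c-commands this R-expression → coindexation would violate Principle C on *Priya₄*.
*[Priya₄'s sister]₅*: the pronoun c-commands this R-expression → coindexation would violate Principle C on *[Priya₄'s sister]₅*.
*Tamar₆*: the pronoun c-commands this R-expression → coindexation would violate Principle C on *Tamar₆*.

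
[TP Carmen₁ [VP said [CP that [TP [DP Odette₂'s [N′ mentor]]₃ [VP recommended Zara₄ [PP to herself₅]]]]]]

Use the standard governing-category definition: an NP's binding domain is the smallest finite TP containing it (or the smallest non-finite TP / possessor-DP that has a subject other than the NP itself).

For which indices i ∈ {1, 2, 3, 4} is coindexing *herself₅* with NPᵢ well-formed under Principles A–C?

{3, 4}

*herself* is an anaphor, so Principle A applies: it must be bound in its binding domain.
Binding domain of *herself₅*: the embedded TP, whose subject is [Odette₂'s mentor]₃.
*Carmen₁* c-commands the anaphor but is outside its binding domain → cannot satisfy Principle A.
*Odette₂* does not c-command the anaphor → cannot bind it.
*[Odette₂'s mentor]₃* c-commands the anaphor within its binding domain → licit binder.
*Zara₄* c-commands the anaphor within its binding domain → licit binder.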